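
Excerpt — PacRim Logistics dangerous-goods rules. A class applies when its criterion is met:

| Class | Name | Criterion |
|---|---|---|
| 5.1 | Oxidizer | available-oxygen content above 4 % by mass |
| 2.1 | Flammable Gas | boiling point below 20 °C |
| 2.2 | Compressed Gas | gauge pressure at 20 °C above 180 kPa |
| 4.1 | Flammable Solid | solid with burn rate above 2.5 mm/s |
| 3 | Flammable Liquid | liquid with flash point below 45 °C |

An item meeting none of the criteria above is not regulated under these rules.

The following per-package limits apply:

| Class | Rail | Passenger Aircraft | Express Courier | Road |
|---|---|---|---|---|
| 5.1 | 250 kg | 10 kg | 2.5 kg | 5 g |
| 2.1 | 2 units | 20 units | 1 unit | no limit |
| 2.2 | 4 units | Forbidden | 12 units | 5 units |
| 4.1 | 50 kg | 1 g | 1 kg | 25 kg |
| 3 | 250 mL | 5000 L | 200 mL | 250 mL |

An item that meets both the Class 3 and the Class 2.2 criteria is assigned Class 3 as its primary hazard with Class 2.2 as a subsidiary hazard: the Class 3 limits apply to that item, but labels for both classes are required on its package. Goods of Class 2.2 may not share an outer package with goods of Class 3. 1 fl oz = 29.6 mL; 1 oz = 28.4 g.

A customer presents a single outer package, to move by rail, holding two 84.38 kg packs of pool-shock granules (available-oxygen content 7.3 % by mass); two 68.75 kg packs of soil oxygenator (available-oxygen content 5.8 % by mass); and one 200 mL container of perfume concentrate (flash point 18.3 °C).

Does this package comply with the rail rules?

The pool-shock granules have available-oxygen content 7.3 % by mass, which is > 4 % by mass, so they are Class 5.1 (Oxidizer).
Available-oxygen content 5.8 % by mass meets the Class 5.1 criterion (Oxidizer), so the soil oxygenator is Class 5.1.
Perfume concentrate: flash point 18.3 °C < 45 °C → Class 3 (Flammable Liquid).
Class 3 quantity: 200 mL.
That is within the Class 3 rail limit of 250 mL.
Total Class 5.1: (two 84.38 kg packs = 168.76 kg) + (two 68.75 kg packs = 137.5 kg) = 306.26 kg.
306.26 kg > 250 kg (rail limit, Class 5.1) — over the limit.
The segregation rule (Class 2.2 with Class 3) does not apply to Class 3 with Class 5.1.

No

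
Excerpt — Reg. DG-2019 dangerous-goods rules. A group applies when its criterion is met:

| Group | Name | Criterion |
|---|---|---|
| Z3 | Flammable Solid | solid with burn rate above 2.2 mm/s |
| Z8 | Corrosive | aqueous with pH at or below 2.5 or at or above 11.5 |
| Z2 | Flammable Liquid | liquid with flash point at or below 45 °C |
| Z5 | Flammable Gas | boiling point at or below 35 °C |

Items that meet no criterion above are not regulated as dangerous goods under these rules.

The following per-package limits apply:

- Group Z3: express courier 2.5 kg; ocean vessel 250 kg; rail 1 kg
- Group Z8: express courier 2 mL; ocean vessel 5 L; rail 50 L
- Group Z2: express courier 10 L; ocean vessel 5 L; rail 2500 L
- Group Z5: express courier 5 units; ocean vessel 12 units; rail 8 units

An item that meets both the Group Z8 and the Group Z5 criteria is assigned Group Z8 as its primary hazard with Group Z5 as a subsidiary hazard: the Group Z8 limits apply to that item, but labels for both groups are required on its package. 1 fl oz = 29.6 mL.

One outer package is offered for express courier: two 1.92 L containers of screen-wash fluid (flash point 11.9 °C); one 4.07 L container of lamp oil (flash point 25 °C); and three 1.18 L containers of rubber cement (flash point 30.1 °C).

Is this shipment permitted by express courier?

Flash point 11.9 °C meets the Group Z2 criterion (Flammable Liquid), so the screen-wash fluid is Group Z2.
Flash point 25 °C meets the Group Z2 criterion (Flammable Liquid), so the lamp oil is Group Z2.
Flash point 30.1 °C meets the Group Z2 criterion (Flammable Liquid), so the rubber cement is Group Z2.
Group Z2 net quantity: (two 1.92 L containers = 3.84 L) + 4.07 L + (three 1.18 L containers = 3.54 L) = 11.45 L.
That exceeds the Group Z2 express courier limit of 10 L.

No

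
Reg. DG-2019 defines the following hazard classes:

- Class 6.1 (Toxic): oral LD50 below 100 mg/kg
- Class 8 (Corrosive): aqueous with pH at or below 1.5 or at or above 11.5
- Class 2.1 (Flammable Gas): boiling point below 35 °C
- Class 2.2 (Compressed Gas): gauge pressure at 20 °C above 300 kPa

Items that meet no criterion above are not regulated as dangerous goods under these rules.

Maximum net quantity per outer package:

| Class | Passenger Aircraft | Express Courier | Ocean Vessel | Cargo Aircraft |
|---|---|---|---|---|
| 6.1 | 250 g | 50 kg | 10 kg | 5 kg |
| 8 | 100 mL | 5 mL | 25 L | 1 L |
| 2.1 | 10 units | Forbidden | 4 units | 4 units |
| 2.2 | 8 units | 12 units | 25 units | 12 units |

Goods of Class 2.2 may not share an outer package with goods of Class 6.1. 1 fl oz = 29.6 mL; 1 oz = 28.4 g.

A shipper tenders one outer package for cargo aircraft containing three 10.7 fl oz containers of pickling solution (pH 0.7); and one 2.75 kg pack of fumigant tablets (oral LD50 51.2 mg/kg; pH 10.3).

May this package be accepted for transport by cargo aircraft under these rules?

With pH 0.7 (≤ 1.5), the pickling solution falls in Class 8.
Fumigant tablets: oral LD50 51.2 mg/kg < 100 mg/kg → Class 6.1 (Toxic).
Class 6.1 quantity: 2.75 kg.
2.75 kg is within the cargo aircraft limit of 5 kg for Class 6.1.
Class 8 quantity: three 10.7 fl oz containers = 950.16 mL.
950.16 mL ≤ 1 L (cargo aircraft limit, Class 8) — within limit.
The segregation rule (Class 2.2 with Class 6.1) does not apply to Class 6.1 with Class 8.
Every hazard class is within its cargo aircraft limit and no segregation rule is violated.

Yes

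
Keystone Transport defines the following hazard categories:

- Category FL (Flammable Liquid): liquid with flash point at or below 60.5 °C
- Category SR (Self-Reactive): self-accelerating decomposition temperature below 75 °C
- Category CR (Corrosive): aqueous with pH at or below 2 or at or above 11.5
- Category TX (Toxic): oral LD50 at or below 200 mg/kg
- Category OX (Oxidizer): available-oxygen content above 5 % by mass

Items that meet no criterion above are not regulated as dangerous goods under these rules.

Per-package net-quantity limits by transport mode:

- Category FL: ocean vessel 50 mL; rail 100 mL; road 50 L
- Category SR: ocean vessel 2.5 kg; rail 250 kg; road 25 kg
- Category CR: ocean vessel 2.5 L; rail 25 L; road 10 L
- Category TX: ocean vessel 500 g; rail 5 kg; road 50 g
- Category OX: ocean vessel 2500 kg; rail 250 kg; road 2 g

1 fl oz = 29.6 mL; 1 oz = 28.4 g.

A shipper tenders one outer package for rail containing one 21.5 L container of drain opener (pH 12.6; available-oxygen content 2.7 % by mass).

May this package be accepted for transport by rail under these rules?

Yes

The drain opener has pH 12.6, which is ≥ 11.5, so it is Category CR (Corrosive).
Category CR quantity: 21.5 L.
21.5 L ≤ 25 L (rail limit, Category CR) — within limit.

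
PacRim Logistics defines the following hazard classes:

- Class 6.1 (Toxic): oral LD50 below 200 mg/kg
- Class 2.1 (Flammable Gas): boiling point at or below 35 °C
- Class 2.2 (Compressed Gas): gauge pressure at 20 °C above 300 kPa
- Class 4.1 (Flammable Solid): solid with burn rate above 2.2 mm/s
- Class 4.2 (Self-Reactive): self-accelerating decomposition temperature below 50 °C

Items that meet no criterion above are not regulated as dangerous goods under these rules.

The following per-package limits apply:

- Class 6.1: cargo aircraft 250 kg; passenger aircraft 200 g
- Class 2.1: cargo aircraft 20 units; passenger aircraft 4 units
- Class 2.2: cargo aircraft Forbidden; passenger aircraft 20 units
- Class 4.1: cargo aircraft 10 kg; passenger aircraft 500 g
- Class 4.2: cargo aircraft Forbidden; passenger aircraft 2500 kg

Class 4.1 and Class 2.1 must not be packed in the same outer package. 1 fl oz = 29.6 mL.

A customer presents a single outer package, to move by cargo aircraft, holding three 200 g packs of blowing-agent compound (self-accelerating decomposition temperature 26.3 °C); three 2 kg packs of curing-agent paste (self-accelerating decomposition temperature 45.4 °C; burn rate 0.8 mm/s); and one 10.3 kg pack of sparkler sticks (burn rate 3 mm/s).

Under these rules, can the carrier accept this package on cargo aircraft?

Blowing-agent compound: self-accelerating decomposition temperature 26.3 °C < 50 °C → Class 4.2 (Self-Reactive).
With self-accelerating decomposition temperature 45.4 °C (< 50 °C), the curing-agent paste falls in Class 4.2.
Burn rate 3 mm/s meets the Class 4.1 criterion (Flammable Solid), so the sparkler sticks are Class 4.1.
Class 4.2 net quantity: (three 200 g packs = 600 g) + (three 2 kg packs = 6 kg) = 6.6 kg.
Class 4.2 is Forbidden by cargo aircraft.
Class 4.1 quantity: 10.3 kg.
10.3 kg exceeds the cargo aircraft limit of 10 kg for Class 4.1.
The segregation rule (Class 4.1 with Class 2.1) does not apply to Class 4.2 with Class 4.1.

No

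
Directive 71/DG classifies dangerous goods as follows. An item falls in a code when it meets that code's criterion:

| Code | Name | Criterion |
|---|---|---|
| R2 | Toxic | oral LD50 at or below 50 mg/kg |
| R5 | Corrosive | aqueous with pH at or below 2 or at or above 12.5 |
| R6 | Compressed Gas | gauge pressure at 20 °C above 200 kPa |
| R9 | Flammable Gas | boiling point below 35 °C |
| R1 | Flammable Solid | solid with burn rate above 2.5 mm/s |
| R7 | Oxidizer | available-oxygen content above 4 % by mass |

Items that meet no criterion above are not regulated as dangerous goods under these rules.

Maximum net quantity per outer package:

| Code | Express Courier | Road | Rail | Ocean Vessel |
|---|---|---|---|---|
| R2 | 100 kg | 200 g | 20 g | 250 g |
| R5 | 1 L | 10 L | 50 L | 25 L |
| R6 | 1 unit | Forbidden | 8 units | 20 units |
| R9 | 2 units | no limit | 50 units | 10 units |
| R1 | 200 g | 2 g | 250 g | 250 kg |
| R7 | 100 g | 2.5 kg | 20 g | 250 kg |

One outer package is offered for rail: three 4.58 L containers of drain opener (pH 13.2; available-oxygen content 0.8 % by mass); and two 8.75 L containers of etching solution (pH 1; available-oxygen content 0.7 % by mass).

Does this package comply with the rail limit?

Yes

The drain opener has pH 13.2, which is ≥ 12.5, so it is Code R5 (Corrosive).
With pH 1 (≤ 2), the etching solution falls in Code R5.
Total Code R5: (three 4.58 L containers = 13.74 L) + (two 8.75 L containers = 17.5 L) = 31.24 L.
31.24 L is within the rail limit of 50 L for Code R5.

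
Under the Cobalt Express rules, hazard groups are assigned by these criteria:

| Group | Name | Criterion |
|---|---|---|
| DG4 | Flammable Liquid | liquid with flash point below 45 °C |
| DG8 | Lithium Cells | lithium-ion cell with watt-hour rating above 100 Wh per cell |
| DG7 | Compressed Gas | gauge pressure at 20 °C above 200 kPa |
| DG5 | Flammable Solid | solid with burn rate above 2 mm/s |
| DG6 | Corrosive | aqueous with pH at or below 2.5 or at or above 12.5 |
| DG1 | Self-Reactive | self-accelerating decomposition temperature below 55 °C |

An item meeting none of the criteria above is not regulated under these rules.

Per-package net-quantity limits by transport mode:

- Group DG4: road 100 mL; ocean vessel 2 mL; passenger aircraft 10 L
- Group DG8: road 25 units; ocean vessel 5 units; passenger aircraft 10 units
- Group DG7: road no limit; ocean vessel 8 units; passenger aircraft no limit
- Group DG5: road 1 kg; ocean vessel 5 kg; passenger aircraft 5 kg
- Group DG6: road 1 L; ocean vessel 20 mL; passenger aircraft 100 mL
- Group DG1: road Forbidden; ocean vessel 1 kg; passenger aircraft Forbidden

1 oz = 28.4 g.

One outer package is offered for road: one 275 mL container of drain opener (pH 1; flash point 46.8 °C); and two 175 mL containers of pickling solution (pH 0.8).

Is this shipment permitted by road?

With pH 1 (≤ 2.5), the drain opener falls in Group DG6.
With pH 0.8 (≤ 2.5), the pickling solution falls in Group DG6.
Group DG6 net quantity: 275 mL + (two 175 mL containers = 350 mL) = 625 mL.
625 mL is within the road limit of 1 L for Group DG6.

Yes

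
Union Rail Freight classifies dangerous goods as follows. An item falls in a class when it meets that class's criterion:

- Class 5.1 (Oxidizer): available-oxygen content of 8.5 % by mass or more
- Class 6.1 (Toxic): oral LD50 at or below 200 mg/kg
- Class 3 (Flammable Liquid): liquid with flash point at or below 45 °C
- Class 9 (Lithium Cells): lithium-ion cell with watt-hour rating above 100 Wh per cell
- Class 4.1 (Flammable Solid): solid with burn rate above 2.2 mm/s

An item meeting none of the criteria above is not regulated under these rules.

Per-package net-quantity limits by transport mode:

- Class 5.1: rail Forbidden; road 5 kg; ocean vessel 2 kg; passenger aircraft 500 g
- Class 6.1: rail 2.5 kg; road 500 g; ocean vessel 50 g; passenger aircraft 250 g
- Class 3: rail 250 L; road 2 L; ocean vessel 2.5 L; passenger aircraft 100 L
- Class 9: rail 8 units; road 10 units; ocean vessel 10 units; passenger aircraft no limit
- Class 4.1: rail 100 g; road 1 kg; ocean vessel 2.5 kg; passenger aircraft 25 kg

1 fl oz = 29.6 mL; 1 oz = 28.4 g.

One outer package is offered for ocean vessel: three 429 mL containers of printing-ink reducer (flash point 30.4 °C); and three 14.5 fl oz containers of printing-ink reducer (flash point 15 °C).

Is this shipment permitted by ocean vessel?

No

With flash point 30.4 °C (≤ 45 °C), the printing-ink reducer falls in Class 3.
Printing-ink reducer: flash point 15 °C ≤ 45 °C → Class 3 (Flammable Liquid).
Total Class 3: (three 429 mL containers = 1.287 L) + (three 14.5 fl oz containers = 1287.6 mL) = 2574.6 mL.
2574.6 mL > 2.5 L (ocean vessel limit, Class 3) — over the limit.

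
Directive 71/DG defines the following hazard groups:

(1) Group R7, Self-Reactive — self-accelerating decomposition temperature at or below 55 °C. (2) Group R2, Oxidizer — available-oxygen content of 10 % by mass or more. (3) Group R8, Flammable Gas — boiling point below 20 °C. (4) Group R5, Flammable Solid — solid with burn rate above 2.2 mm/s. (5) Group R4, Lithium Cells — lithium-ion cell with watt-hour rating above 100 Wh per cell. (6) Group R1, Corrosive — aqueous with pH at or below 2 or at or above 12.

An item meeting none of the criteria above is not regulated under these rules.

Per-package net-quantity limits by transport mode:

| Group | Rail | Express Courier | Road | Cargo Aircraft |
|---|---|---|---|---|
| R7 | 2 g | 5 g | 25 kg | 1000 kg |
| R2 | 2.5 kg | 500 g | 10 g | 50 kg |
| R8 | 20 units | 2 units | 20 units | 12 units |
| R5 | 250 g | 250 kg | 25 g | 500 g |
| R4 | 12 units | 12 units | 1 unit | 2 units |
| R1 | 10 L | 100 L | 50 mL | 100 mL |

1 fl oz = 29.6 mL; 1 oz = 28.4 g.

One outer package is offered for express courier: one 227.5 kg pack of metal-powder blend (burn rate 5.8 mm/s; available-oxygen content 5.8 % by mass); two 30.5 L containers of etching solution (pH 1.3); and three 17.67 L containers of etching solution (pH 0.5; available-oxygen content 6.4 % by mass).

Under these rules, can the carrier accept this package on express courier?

No

With burn rate 5.8 mm/s (> 2.2 mm/s), the metal-powder blend falls in Group R5.
Etching solution: pH 1.3 ≤ 2 → Group R1 (Corrosive).
Etching solution: pH 0.5 ≤ 2 → Group R1 (Corrosive).
Group R1 net quantity: (two 30.5 L containers = 61 L) + (three 17.67 L containers = 53.01 L) = 114.01 L.
That exceeds the Group R1 express courier limit of 100 L.
Group R5 quantity: 227.5 kg.
That is within the Group R5 express courier limit of 250 kg.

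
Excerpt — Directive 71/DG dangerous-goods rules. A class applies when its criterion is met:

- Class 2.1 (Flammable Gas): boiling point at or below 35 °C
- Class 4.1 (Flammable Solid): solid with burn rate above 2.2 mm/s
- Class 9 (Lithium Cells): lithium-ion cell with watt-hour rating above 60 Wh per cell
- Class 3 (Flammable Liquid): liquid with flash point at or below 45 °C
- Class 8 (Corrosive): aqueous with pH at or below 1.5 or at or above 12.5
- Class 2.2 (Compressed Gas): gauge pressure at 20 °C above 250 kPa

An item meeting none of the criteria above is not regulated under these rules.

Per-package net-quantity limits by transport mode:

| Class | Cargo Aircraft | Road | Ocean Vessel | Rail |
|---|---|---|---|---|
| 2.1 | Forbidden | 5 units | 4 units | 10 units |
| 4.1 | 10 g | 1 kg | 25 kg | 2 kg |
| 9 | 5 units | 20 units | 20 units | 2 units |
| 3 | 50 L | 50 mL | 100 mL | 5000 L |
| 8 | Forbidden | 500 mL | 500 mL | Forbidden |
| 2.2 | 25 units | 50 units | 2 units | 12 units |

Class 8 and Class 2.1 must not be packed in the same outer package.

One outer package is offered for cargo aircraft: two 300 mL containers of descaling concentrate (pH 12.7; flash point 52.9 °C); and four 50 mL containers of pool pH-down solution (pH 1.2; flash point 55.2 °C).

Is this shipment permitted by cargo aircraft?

No

With pH 12.7 (≥ 12.5), the descaling concentrate falls in Class 8.
With pH 1.2 (≤ 1.5), the pool pH-down solution falls in Class 8.
Total Class 8: (two 300 mL containers = 600 mL) + (four 50 mL containers = 200 mL) = 800 mL.
By cargo aircraft, Class 8 is Forbidden regardless of quantity.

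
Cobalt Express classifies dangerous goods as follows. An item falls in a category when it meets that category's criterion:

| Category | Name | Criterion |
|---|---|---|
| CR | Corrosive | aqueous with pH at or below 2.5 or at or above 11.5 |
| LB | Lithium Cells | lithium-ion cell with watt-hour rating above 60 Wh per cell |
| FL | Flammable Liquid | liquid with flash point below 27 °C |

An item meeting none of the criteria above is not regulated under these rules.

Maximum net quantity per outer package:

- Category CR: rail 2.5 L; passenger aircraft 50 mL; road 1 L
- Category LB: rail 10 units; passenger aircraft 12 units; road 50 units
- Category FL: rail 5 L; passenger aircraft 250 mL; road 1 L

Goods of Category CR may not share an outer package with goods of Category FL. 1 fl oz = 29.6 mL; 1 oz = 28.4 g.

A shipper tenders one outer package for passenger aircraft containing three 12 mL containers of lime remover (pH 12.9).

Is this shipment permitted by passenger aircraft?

Yes

The lime remover has pH 12.9, which is ≥ 11.5, so it is Category CR (Corrosive).
Category CR quantity: three 12 mL containers = 36 mL.
36 mL ≤ 50 mL (passenger aircraft limit, Category CR) — within limit.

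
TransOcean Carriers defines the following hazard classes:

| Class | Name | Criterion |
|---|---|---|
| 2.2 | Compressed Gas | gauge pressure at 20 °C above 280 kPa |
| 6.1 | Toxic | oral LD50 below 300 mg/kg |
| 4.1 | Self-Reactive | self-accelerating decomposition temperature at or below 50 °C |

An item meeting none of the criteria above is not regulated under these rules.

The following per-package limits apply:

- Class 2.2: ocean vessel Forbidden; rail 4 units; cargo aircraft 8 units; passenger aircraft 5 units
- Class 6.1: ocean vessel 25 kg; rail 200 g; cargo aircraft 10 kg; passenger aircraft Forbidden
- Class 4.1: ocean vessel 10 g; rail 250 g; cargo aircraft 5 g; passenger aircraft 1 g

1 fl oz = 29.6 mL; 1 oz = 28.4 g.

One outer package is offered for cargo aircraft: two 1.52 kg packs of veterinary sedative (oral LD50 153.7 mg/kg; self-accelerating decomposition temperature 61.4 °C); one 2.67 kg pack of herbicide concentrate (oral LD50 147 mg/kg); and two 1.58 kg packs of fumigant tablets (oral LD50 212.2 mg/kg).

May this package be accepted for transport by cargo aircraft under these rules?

The veterinary sedative has oral LD50 153.7 mg/kg, which is < 300 mg/kg, so it is Class 6.1 (Toxic).
With oral LD50 147 mg/kg (< 300 mg/kg), the herbicide concentrate falls in Class 6.1.
Fumigant tablets: oral LD50 212.2 mg/kg < 300 mg/kg → Class 6.1 (Toxic).
Total Class 6.1: (two 1.52 kg packs = 3.04 kg) + 2.67 kg + (two 1.58 kg packs = 3.16 kg) = 8.87 kg.
8.87 kg is within the cargo aircraft limit of 10 kg for Class 6.1.

Yes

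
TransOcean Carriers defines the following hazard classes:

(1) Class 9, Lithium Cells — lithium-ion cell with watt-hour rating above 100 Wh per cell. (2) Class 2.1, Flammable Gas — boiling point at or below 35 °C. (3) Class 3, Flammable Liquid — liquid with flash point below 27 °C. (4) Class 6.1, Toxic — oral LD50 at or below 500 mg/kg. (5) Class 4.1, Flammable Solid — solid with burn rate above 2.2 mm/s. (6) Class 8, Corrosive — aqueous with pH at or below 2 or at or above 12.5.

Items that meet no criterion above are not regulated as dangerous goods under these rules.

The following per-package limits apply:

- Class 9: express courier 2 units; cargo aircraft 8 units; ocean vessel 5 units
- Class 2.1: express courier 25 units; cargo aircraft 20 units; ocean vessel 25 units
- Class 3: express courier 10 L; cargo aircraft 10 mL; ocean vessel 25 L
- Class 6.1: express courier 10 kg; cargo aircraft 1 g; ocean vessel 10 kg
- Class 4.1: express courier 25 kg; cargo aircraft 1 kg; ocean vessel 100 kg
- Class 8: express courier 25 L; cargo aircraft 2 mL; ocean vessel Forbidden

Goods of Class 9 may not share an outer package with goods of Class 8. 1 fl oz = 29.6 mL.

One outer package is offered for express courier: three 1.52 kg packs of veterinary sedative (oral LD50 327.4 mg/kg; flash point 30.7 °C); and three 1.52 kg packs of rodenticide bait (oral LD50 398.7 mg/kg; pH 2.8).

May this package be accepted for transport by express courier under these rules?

Veterinary sedative: oral LD50 327.4 mg/kg ≤ 500 mg/kg → Class 6.1 (Toxic).
The rodenticide bait has oral LD50 398.7 mg/kg, which is ≤ 500 mg/kg, so it is Class 6.1 (Toxic).
Total Class 6.1: (three 1.52 kg packs = 4.56 kg) + (three 1.52 kg packs = 4.56 kg) = 9.12 kg.
That is within the Class 6.1 express courier limit of 10 kg.

Yes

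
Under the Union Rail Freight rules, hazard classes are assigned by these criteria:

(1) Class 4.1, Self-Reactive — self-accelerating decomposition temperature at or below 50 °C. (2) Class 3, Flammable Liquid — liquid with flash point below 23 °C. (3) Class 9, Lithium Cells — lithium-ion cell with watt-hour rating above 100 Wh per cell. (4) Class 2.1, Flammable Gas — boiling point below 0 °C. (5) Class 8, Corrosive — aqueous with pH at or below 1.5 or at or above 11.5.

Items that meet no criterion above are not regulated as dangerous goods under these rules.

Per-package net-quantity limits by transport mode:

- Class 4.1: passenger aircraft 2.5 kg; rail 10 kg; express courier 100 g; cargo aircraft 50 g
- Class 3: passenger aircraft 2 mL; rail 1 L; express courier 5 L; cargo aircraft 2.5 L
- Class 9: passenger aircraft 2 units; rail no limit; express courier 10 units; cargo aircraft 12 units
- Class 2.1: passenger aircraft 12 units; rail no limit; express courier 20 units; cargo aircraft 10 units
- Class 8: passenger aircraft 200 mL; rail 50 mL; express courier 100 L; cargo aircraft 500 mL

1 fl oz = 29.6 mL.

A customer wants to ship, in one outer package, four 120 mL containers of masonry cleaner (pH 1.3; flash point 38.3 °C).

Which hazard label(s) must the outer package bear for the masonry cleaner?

The masonry cleaner has pH 1.3, which is ≤ 1.5, so it is Class 8 (Corrosive).
Only the Class 8 label is required.

Class 8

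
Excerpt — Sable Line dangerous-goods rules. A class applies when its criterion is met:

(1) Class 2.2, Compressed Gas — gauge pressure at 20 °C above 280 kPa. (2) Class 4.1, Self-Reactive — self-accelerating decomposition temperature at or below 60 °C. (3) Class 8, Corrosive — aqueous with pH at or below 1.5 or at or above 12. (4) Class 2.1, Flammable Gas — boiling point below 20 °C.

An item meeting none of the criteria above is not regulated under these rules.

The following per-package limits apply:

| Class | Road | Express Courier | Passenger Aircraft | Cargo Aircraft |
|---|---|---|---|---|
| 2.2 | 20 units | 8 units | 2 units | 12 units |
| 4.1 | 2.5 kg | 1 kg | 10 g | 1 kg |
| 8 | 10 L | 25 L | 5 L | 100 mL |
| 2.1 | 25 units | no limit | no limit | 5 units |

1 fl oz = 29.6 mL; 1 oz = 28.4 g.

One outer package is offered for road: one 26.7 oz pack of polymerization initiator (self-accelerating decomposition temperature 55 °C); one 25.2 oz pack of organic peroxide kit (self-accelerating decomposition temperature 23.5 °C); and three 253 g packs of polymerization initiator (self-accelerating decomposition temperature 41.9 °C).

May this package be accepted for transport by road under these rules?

The polymerization initiator has self-accelerating decomposition temperature 55 °C, which is ≤ 60 °C, so it is Class 4.1 (Self-Reactive).
Organic peroxide kit: self-accelerating decomposition temperature 23.5 °C ≤ 60 °C → Class 4.1 (Self-Reactive).
The polymerization initiator has self-accelerating decomposition temperature 41.9 °C, which is ≤ 60 °C, so it is Class 4.1 (Self-Reactive).
Class 4.1 net quantity: (one 26.7 oz pack = 758.28 g) + (one 25.2 oz pack = 715.68 g) + (three 253 g packs = 759 g) = 2232.96 g.
That is within the Class 4.1 road limit of 2.5 kg.

Yes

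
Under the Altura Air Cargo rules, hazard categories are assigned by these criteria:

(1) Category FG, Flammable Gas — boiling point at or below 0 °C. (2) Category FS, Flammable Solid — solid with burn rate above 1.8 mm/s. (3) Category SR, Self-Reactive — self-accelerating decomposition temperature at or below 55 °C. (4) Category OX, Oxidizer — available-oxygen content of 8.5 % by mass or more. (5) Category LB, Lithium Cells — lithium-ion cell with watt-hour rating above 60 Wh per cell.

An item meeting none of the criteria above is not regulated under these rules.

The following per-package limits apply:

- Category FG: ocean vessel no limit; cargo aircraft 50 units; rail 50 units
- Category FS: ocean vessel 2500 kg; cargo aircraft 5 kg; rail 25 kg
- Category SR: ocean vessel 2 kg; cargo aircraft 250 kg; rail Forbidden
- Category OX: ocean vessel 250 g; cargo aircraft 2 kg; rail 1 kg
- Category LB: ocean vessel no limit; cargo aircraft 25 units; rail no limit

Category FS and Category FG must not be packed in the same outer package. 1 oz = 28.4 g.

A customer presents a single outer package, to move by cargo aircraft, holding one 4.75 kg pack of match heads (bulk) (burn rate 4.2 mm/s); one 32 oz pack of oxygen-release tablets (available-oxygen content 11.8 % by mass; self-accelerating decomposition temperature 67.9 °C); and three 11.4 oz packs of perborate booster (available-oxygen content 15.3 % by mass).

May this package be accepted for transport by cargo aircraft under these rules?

The match heads (bulk) have burn rate 4.2 mm/s, which is > 1.8 mm/s, so they are Category FS (Flammable Solid).
Available-oxygen content 11.8 % by mass meets the Category OX criterion (Oxidizer), so the oxygen-release tablets are Category OX.
The perborate booster has available-oxygen content 15.3 % by mass, which is ≥ 8.5 % by mass, so it is Category OX (Oxidizer).
Category FS quantity: 4.75 kg.
4.75 kg ≤ 5 kg (cargo aircraft limit, Category FS) — within limit.
Category OX net quantity: (one 32 oz pack = 908.8 g) + (three 11.4 oz packs = 971.28 g) = 1880.08 g.
That is within the Category OX cargo aircraft limit of 2 kg.
The segregation rule (Category FS with Category FG) does not apply to Category FS with Category OX.
Every hazard category is within its cargo aircraft limit and no segregation rule is violated.

Yes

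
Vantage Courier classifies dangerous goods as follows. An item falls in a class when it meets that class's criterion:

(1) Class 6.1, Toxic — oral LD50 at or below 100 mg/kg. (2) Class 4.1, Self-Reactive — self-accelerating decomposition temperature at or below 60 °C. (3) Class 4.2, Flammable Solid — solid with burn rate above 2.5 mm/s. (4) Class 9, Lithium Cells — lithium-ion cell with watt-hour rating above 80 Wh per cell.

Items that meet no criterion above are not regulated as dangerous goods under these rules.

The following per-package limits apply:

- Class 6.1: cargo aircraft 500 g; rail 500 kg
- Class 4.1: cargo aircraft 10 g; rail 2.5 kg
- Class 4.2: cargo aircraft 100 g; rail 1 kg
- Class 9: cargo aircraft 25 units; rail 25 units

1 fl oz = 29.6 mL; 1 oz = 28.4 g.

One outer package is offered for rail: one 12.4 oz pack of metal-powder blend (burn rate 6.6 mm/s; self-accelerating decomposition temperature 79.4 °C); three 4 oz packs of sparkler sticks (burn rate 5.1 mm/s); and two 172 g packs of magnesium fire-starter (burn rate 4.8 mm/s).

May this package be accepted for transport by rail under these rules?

Burn rate 6.6 mm/s meets the Class 4.2 criterion (Flammable Solid), so the metal-powder blend is Class 4.2.
Burn rate 5.1 mm/s meets the Class 4.2 criterion (Flammable Solid), so the sparkler sticks are Class 4.2.
The magnesium fire-starter has burn rate 4.8 mm/s, which is > 2.5 mm/s, so it is Class 4.2 (Flammable Solid).
Class 4.2 net quantity: (one 12.4 oz pack = 352.16 g) + (three 4 oz packs = 340.8 g) + (two 172 g packs = 344 g) = 1036.96 g.
1036.96 g exceeds the rail limit of 1 kg for Class 4.2.

No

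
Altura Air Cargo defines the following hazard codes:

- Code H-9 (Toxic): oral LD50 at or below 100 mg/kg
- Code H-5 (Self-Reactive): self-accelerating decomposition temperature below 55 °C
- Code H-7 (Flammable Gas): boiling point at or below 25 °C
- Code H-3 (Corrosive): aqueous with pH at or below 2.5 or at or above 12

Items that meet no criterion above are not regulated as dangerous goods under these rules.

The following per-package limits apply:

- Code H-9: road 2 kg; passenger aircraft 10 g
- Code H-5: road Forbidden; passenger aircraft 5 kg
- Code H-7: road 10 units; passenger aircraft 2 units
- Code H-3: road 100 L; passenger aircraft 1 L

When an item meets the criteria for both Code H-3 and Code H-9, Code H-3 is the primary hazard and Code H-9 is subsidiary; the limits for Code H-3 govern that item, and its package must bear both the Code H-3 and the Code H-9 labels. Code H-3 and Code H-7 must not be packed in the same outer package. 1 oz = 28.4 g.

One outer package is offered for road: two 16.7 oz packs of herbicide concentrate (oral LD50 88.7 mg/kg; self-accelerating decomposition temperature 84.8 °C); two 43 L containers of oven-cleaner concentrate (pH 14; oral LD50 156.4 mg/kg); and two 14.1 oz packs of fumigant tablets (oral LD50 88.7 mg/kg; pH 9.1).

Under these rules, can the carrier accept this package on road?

Oral LD50 88.7 mg/kg meets the Code H-9 criterion (Toxic), so the herbicide concentrate is Code H-9.
pH 14 meets the Code H-3 criterion (Corrosive), so the oven-cleaner concentrate is Code H-3.
With oral LD50 88.7 mg/kg (≤ 100 mg/kg), the fumigant tablets fall in Code H-9.
Code H-3 quantity: two 43 L containers = 86 L.
86 L ≤ 100 L (road limit, Code H-3) — within limit.
Code H-9 net quantity: (two 16.7 oz packs = 948.56 g) + (two 14.1 oz packs = 800.88 g) = 1749.44 g.
That is within the Code H-9 road limit of 2 kg.
The segregation rule (Code H-3 with Code H-7) does not apply to Code H-3 with Code H-9.
Every hazard code is within its road limit and no segregation rule is violated.

Yes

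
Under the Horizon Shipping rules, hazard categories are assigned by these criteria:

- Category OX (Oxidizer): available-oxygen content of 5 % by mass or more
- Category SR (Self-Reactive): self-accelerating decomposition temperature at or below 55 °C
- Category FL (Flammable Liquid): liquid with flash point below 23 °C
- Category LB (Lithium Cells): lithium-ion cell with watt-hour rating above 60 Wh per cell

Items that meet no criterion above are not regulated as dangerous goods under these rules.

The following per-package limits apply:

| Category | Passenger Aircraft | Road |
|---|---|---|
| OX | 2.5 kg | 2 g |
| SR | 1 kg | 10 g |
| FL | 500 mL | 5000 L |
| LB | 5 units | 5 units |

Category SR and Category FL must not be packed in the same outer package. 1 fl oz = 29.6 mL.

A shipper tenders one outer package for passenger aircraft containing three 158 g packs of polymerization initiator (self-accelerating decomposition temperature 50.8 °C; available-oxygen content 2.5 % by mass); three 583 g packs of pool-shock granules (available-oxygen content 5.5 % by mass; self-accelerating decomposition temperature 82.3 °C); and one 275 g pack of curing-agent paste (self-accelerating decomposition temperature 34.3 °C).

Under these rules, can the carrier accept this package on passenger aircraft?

With self-accelerating decomposition temperature 50.8 °C (≤ 55 °C), the polymerization initiator falls in Category SR.
The pool-shock granules have available-oxygen content 5.5 % by mass, which is ≥ 5 % by mass, so they are Category OX (Oxidizer).
Self-accelerating decomposition temperature 34.3 °C meets the Category SR criterion (Self-Reactive), so the curing-agent paste is Category SR.
Category SR net quantity: (three 158 g packs = 474 g) + 275 g = 749 g.
That is within the Category SR passenger aircraft limit of 1 kg.
Category OX quantity: three 583 g packs = 1.749 kg.
1.749 kg is within the passenger aircraft limit of 2.5 kg for Category OX.
The segregation rule (Category SR with Category FL) does not apply to Category SR with Category OX.
Every hazard category is within its passenger aircraft limit and no segregation rule is violated.

Yes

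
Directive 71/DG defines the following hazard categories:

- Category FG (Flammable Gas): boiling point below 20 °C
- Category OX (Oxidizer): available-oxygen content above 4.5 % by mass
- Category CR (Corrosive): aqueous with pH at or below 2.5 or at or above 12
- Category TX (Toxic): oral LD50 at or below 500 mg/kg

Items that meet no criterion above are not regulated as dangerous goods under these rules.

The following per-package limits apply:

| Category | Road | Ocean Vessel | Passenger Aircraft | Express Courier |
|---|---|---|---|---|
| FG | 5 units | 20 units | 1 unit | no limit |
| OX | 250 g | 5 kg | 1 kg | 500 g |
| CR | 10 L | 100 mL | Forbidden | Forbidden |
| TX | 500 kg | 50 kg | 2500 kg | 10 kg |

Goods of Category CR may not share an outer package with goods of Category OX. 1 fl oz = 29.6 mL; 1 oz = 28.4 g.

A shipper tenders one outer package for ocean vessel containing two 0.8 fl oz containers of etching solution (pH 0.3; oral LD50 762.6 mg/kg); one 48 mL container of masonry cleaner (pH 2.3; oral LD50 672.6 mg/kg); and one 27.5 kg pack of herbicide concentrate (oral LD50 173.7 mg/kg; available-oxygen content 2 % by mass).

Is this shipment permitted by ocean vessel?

With pH 0.3 (≤ 2.5), the etching solution falls in Category CR.
The masonry cleaner has pH 2.3, which is ≤ 2.5, so it is Category CR (Corrosive).
Herbicide concentrate: oral LD50 173.7 mg/kg ≤ 500 mg/kg → Category TX (Toxic).
Category TX quantity: 27.5 kg.
27.5 kg is within the ocean vessel limit of 50 kg for Category TX.
Category CR net quantity: (two 0.8 fl oz containers = 47.36 mL) + 48 mL = 95.36 mL.
95.36 mL is within the ocean vessel limit of 100 mL for Category CR.
The segregation rule (Category CR with Category OX) does not apply to Category TX with Category CR.
Every hazard category is within its ocean vessel limit and no segregation rule is violated.

Yes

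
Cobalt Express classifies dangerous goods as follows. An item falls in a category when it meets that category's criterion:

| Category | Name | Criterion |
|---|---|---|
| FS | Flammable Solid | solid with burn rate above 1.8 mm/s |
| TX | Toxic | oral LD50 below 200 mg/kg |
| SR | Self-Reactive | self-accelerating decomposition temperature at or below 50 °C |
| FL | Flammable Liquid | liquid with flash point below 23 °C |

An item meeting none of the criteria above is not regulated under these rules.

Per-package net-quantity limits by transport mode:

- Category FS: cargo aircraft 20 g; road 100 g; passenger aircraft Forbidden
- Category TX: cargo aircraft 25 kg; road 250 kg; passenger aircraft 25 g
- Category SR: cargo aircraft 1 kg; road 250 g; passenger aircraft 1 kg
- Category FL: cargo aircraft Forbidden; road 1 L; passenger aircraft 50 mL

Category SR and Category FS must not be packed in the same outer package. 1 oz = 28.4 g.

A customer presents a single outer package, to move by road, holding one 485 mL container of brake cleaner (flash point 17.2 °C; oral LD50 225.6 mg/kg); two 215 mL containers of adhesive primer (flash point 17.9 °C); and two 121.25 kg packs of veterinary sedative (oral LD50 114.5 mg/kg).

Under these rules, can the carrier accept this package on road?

Brake cleaner: flash point 17.2 °C < 23 °C → Category FL (Flammable Liquid).
Adhesive primer: flash point 17.9 °C < 23 °C → Category FL (Flammable Liquid).
Oral LD50 114.5 mg/kg meets the Category TX criterion (Toxic), so the veterinary sedative is Category TX.
Total Category FL: 485 mL + (two 215 mL containers = 430 mL) = 915 mL.
That is within the Category FL road limit of 1 L.
Category TX quantity: two 121.25 kg packs = 242.5 kg.
242.5 kg ≤ 250 kg (road limit, Category TX) — within limit.
The segregation rule (Category SR with Category FS) does not apply to Category FL with Category TX.
Every hazard category is within its road limit and no segregation rule is violated.

Yes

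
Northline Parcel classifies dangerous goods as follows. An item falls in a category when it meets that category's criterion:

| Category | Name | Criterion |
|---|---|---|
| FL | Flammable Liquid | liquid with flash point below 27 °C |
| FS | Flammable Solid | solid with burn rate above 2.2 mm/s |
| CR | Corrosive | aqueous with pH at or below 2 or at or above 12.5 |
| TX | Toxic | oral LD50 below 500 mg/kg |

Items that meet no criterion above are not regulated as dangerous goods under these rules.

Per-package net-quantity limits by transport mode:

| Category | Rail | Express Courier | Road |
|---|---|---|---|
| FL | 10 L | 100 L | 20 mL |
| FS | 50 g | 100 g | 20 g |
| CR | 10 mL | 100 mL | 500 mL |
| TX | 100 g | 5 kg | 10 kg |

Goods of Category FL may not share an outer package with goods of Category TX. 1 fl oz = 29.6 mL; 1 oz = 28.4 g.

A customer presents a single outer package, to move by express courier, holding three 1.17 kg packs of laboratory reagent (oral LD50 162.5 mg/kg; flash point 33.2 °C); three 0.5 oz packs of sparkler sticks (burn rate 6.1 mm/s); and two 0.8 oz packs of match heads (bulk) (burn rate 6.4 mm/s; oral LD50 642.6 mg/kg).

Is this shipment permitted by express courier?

Yes

Laboratory reagent: oral LD50 162.5 mg/kg < 500 mg/kg → Category TX (Toxic).
With burn rate 6.1 mm/s (> 2.2 mm/s), the sparkler sticks fall in Category FS.
The match heads (bulk) have burn rate 6.4 mm/s, which is > 2.2 mm/s, so they are Category FS (Flammable Solid).
Total Category FS: (three 0.5 oz packs = 42.6 g) + (two 0.8 oz packs = 45.44 g) = 88.04 g.
That is within the Category FS express courier limit of 100 g.
Category TX quantity: three 1.17 kg packs = 3.51 kg.
3.51 kg is within the express courier limit of 5 kg for Category TX.
The segregation rule (Category FL with Category TX) does not apply to Category FS with Category TX.
Every hazard category is within its express courier limit and no segregation rule is violated.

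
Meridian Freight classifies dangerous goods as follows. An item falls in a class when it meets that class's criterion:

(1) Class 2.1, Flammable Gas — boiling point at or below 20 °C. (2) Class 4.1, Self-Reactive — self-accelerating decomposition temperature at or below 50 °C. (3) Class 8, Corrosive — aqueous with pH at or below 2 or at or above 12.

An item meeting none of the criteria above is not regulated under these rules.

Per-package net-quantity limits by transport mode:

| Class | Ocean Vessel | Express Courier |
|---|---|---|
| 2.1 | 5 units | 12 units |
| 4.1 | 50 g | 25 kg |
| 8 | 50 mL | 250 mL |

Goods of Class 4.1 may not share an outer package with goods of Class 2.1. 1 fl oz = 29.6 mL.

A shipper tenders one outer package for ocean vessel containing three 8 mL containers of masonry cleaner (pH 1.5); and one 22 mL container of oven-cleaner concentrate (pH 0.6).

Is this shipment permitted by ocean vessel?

The masonry cleaner has pH 1.5, which is ≤ 2, so it is Class 8 (Corrosive).
pH 0.6 meets the Class 8 criterion (Corrosive), so the oven-cleaner concentrate is Class 8.
Class 8 net quantity: (three 8 mL containers = 24 mL) + 22 mL = 46 mL.
46 mL is within the ocean vessel limit of 50 mL for Class 8.

Yes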